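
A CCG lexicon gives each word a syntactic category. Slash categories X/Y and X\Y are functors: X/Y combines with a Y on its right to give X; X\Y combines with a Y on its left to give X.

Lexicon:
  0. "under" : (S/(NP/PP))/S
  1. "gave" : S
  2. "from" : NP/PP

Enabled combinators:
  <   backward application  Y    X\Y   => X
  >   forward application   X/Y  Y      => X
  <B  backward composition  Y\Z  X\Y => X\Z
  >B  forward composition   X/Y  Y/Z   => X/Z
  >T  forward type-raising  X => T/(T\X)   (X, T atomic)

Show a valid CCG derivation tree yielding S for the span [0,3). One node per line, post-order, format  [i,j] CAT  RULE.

[0,1] (S/(NP/PP))/S  lex  "under"
[1,2] S  lex  "gave"
[0,2] S/(NP/PP)  >  k=1
[2,3] NP/PP  lex  "from"
[0,3] S  >  k=2

[0,3] S   >
  [0,2] S/(NP/PP)   >
    [0,1] "under" : (S/(NP/PP))/S
    [1,2] "gave" : S
  [2,3] "from" : NP/PP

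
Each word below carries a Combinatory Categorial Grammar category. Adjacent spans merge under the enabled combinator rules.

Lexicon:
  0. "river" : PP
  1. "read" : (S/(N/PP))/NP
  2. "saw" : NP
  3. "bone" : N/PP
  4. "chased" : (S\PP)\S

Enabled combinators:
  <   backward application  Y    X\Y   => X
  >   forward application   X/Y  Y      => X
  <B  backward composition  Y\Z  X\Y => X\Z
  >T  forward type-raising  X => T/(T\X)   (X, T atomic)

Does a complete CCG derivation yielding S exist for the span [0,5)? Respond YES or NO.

[0,5] S   >
  [0,1] S/(S\PP)   >T
    [0,1] "river" : PP
  [1,5] S\PP   <
    [1,4] S   >
      [1,3] S/(N/PP)   >
        [1,2] "read" : (S/(N/PP))/NP
        [2,3] "saw" : NP
      [3,4] "bone" : N/PP
    [4,5] "chased" : (S\PP)\S

YES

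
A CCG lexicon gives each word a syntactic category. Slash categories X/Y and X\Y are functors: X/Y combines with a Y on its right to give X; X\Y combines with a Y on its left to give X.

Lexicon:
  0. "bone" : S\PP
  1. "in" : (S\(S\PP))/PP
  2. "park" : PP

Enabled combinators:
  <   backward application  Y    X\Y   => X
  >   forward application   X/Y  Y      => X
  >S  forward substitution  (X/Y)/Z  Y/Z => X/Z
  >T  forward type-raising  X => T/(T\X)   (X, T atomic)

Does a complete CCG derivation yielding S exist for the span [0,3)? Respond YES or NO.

YES

[0,3] S   <
  [0,1] "bone" : S\PP
  [1,3] S\(S\PP)   >
    [1,2] "in" : (S\(S\PP))/PP
    [2,3] "park" : PP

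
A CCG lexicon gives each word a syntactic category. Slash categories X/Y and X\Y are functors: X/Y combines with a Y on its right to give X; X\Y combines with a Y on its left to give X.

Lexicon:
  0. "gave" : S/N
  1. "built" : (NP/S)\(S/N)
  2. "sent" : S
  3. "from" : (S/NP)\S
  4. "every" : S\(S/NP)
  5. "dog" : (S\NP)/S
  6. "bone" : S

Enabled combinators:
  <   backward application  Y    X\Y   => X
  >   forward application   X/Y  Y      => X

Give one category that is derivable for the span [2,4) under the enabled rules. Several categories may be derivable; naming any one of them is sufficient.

S/NP

[0,7] S   <
  [0,5] NP   >
    [0,2] NP/S   <
      [0,1] "gave" : S/N
      [1,2] "built" : (NP/S)\(S/N)
    [2,5] S   <
      [2,4] S/NP   <
        [2,3] "sent" : S
        [3,4] "from" : (S/NP)\S
      [4,5] "every" : S\(S/NP)
  [5,7] S\NP   >
    [5,6] "dog" : (S\NP)/S
    [6,7] "bone" : S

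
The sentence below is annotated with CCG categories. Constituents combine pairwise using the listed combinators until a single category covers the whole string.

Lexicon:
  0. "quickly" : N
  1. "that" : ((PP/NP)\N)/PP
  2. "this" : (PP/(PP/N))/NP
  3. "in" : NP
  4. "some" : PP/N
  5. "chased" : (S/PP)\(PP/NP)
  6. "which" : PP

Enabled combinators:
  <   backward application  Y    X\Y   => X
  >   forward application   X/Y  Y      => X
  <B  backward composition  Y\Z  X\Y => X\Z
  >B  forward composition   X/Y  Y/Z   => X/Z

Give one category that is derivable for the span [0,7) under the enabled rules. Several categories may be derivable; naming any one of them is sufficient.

S

[0,7] S   >
  [0,6] S/PP   <
    [0,5] PP/NP   <
      [0,1] "quickly" : N
      [1,5] (PP/NP)\N   >
        [1,2] "that" : ((PP/NP)\N)/PP
        [2,5] PP   >
          [2,4] PP/(PP/N)   >
            [2,3] "this" : (PP/(PP/N))/NP
            [3,4] "in" : NP
          [4,5] "some" : PP/N
    [5,6] "chased" : (S/PP)\(PP/NP)
  [6,7] "which" : PP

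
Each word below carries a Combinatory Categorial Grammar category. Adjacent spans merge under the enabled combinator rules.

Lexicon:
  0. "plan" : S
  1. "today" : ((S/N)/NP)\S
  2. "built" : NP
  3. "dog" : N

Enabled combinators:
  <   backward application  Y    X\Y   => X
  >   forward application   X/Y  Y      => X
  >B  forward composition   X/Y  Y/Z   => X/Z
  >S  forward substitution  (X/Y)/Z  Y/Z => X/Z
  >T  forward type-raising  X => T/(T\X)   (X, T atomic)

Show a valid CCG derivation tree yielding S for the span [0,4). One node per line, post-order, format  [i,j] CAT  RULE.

[0,1] S  lex  "plan"
[1,2] ((S/N)/NP)\S  lex  "today"
[0,2] (S/N)/NP  <  k=1
[2,3] NP  lex  "built"
[0,3] S/N  >  k=2
[3,4] N  lex  "dog"
[0,4] S  >  k=3

[0,4] S   >
  [0,3] S/N   >
    [0,2] (S/N)/NP   <
      [0,1] "plan" : S
      [1,2] "today" : ((S/N)/NP)\S
    [2,3] "built" : NP
  [3,4] "dog" : N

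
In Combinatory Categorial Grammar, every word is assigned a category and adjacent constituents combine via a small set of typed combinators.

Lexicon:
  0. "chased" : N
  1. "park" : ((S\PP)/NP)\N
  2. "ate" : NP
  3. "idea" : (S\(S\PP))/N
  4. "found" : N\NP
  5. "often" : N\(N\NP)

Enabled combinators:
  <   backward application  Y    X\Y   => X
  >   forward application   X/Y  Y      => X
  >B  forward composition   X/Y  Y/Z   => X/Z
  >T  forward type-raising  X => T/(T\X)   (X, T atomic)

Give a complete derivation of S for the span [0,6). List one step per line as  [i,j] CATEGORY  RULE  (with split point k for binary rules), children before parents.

[0,1] N  lex  "chased"
[1,2] ((S\PP)/NP)\N  lex  "park"
[0,2] (S\PP)/NP  <  k=1
[2,3] NP  lex  "ate"
[0,3] S\PP  >  k=2
[3,4] (S\(S\PP))/N  lex  "idea"
[4,5] N\NP  lex  "found"
[5,6] N\(N\NP)  lex  "often"
[4,6] N  <  k=5
[3,6] S\(S\PP)  >  k=4
[0,6] S  <  k=3

[0,6] S   <
  [0,3] S\PP   >
    [0,2] (S\PP)/NP   <
      [0,1] "chased" : N
      [1,2] "park" : ((S\PP)/NP)\N
    [2,3] "ate" : NP
  [3,6] S\(S\PP)   >
    [3,4] "idea" : (S\(S\PP))/N
    [4,6] N   <
      [4,5] "found" : N\NP
      [5,6] "often" : N\(N\NP)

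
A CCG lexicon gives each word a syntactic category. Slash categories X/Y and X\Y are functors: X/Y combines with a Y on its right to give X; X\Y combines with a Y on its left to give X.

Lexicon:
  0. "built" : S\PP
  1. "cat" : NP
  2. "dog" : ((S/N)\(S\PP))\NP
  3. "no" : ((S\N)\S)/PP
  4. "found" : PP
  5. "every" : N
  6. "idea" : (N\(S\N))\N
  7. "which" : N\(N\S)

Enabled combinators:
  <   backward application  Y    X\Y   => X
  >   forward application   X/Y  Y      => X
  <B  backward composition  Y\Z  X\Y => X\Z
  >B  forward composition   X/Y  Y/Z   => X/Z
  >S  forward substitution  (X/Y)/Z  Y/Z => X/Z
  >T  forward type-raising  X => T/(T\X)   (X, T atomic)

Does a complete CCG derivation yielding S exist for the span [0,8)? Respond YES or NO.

[0,8] S   >
  [0,3] S/N   <
    [0,1] "built" : S\PP
    [1,3] (S/N)\(S\PP)   <
      [1,2] "cat" : NP
      [2,3] "dog" : ((S/N)\(S\PP))\NP
  [3,8] N   <
    [3,7] N\S   <B
      [3,5] (S\N)\S   >
        [3,4] "no" : ((S\N)\S)/PP
        [4,5] "found" : PP
      [5,7] N\(S\N)   <
        [5,6] "every" : N
        [6,7] "idea" : (N\(S\N))\N
    [7,8] "which" : N\(N\S)

YES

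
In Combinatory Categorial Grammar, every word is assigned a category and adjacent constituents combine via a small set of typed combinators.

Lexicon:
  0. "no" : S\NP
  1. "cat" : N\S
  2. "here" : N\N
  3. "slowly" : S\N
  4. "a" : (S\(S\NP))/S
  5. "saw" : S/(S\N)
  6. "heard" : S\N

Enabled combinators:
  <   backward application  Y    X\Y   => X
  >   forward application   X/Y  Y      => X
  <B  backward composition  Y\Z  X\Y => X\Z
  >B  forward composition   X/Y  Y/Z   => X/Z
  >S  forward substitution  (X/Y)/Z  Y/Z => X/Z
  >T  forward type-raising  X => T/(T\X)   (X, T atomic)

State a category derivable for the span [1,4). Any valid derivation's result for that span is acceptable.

S\S

[0,7] S   <
  [0,4] S\NP   <B
    [0,1] "no" : S\NP
    [1,4] S\S   <B
      [1,3] N\S   <B
        [1,2] "cat" : N\S
        [2,3] "here" : N\N
      [3,4] "slowly" : S\N
  [4,7] S\(S\NP)   >
    [4,5] "a" : (S\(S\NP))/S
    [5,7] S   >
      [5,6] "saw" : S/(S\N)
      [6,7] "heard" : S\N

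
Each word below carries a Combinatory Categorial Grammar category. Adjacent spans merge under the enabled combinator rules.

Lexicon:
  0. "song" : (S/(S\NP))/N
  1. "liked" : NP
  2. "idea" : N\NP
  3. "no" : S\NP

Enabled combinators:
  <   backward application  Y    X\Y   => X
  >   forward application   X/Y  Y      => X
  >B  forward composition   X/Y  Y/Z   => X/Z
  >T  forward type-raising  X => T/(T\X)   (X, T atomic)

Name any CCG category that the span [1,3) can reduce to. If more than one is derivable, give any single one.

N

[0,4] S   >
  [0,3] S/(S\NP)   >
    [0,1] "song" : (S/(S\NP))/N
    [1,3] N   >
      [1,2] N/(N\NP)   >T
        [1,2] "liked" : NP
      [2,3] "idea" : N\NP
  [3,4] "no" : S\NP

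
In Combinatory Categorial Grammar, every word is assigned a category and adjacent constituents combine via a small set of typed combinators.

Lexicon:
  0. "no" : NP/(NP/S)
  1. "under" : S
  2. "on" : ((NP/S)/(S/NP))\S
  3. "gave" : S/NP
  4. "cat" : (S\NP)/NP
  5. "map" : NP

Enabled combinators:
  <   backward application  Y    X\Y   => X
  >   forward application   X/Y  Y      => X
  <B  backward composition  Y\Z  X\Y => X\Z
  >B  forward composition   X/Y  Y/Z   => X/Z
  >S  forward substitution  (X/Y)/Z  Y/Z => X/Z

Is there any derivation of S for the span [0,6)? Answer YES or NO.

YES

[0,6] S   <
  [0,4] NP   >
    [0,1] "no" : NP/(NP/S)
    [1,4] NP/S   >
      [1,3] (NP/S)/(S/NP)   <
        [1,2] "under" : S
        [2,3] "on" : ((NP/S)/(S/NP))\S
      [3,4] "gave" : S/NP
  [4,6] S\NP   >
    [4,5] "cat" : (S\NP)/NP
    [5,6] "map" : NP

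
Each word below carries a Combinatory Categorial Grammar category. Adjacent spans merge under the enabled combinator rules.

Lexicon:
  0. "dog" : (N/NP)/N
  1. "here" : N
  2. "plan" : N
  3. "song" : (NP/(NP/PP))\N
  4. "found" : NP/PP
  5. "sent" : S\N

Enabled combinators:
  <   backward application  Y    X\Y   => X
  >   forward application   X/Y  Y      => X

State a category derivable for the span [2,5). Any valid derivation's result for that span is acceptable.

[0,6] S   <
  [0,5] N   >
    [0,2] N/NP   >
      [0,1] "dog" : (N/NP)/N
      [1,2] "here" : N
    [2,5] NP   >
      [2,4] NP/(NP/PP)   <
        [2,3] "plan" : N
        [3,4] "song" : (NP/(NP/PP))\N
      [4,5] "found" : NP/PP
  [5,6] "sent" : S\N

NP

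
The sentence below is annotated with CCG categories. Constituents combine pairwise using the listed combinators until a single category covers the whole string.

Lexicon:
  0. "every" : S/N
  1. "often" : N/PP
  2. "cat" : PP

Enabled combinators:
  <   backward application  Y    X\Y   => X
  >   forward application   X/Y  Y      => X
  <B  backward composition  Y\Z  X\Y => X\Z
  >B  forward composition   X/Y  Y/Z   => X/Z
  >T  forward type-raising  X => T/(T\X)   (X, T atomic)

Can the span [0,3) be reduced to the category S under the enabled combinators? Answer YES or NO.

YES

[0,3] S   >
  [0,1] "every" : S/N
  [1,3] N   >
    [1,2] "often" : N/PP
    [2,3] "cat" : PP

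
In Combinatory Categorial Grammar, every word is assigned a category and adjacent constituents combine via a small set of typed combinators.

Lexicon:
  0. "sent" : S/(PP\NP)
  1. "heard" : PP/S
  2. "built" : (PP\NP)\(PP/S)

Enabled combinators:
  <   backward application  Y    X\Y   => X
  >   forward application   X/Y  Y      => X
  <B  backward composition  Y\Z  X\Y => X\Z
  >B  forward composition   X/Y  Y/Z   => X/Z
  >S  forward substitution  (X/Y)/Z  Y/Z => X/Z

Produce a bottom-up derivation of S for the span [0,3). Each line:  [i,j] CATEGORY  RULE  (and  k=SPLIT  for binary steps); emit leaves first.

[0,3] S   >
  [0,1] "sent" : S/(PP\NP)
  [1,3] PP\NP   <
    [1,2] "heard" : PP/S
    [2,3] "built" : (PP\NP)\(PP/S)

[0,1] S/(PP\NP)  lex  "sent"
[1,2] PP/S  lex  "heard"
[2,3] (PP\NP)\(PP/S)  lex  "built"
[1,3] PP\NP  <  k=2
[0,3] S  >  k=1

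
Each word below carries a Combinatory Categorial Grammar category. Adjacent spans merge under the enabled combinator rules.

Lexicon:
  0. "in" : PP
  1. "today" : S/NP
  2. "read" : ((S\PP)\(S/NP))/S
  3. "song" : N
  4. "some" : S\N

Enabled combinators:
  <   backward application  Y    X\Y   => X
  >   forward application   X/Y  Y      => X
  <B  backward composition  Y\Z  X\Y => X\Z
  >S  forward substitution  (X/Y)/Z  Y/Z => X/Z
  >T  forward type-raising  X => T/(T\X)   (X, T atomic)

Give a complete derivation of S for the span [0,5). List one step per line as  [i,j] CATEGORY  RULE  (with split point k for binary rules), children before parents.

[0,5] S   <
  [0,1] "in" : PP
  [1,5] S\PP   <
    [1,2] "today" : S/NP
    [2,5] (S\PP)\(S/NP)   >
      [2,3] "read" : ((S\PP)\(S/NP))/S
      [3,5] S   >
        [3,4] S/(S\N)   >T
          [3,4] "song" : N
        [4,5] "some" : S\N

[0,1] PP  lex  "in"
[1,2] S/NP  lex  "today"
[2,3] ((S\PP)\(S/NP))/S  lex  "read"
[3,4] N  lex  "song"
[3,4] S/(S\N)  >T
[4,5] S\N  lex  "some"
[3,5] S  >  k=4
[2,5] (S\PP)\(S/NP)  >  k=3
[1,5] S\PP  <  k=2
[0,5] S  <  k=1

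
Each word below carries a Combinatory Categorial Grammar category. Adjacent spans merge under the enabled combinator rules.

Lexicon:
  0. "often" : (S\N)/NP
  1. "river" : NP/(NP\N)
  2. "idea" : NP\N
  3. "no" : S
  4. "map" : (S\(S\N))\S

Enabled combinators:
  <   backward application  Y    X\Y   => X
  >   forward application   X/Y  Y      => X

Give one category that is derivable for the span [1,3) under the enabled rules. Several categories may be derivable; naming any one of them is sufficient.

[0,5] S   <
  [0,3] S\N   >
    [0,1] "often" : (S\N)/NP
    [1,3] NP   >
      [1,2] "river" : NP/(NP\N)
      [2,3] "idea" : NP\N
  [3,5] S\(S\N)   <
    [3,4] "no" : S
    [4,5] "map" : (S\(S\N))\S

NP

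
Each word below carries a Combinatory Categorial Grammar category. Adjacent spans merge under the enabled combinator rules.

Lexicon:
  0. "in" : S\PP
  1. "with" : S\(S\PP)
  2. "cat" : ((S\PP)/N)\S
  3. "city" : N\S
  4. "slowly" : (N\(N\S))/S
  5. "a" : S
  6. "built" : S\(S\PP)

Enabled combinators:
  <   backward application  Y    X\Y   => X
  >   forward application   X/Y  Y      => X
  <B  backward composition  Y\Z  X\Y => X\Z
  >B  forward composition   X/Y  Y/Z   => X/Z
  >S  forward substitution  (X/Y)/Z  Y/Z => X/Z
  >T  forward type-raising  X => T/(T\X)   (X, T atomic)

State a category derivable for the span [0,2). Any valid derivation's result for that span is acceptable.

[0,7] S   <
  [0,6] S\PP   >
    [0,3] (S\PP)/N   <
      [0,2] S   <
        [0,1] "in" : S\PP
        [1,2] "with" : S\(S\PP)
      [2,3] "cat" : ((S\PP)/N)\S
    [3,6] N   <
      [3,4] "city" : N\S
      [4,6] N\(N\S)   >
        [4,5] "slowly" : (N\(N\S))/S
        [5,6] "a" : S
  [6,7] "built" : S\(S\PP)

S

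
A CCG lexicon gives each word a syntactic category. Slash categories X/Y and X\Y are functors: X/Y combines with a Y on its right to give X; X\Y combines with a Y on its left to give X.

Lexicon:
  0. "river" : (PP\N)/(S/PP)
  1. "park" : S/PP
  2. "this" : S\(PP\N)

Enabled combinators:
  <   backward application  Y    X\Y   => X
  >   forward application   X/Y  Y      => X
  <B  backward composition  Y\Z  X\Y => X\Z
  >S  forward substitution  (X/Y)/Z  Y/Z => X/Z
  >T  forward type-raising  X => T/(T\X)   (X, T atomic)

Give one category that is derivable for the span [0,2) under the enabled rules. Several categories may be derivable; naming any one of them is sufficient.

[0,3] S   <
  [0,2] PP\N   >
    [0,1] "river" : (PP\N)/(S/PP)
    [1,2] "park" : S/PP
  [2,3] "this" : S\(PP\N)

PP\N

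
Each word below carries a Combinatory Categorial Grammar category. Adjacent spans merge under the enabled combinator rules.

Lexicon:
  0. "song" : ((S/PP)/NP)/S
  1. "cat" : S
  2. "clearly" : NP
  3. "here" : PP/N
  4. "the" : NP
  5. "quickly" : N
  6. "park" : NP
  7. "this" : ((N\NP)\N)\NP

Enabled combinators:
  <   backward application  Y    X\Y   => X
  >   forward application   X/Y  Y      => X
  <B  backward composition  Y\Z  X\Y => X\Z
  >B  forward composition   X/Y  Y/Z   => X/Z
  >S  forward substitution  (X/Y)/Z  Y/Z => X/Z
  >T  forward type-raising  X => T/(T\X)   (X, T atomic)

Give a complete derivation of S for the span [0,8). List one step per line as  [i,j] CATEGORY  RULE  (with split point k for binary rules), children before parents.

[0,8] S   >
  [0,4] S/N   >B
    [0,3] S/PP   >
      [0,2] (S/PP)/NP   >
        [0,1] "song" : ((S/PP)/NP)/S
        [1,2] "cat" : S
      [2,3] "clearly" : NP
    [3,4] "here" : PP/N
  [4,8] N   >
    [4,5] N/(N\NP)   >T
      [4,5] "the" : NP
    [5,8] N\NP   <
      [5,6] "quickly" : N
      [6,8] (N\NP)\N   <
        [6,7] "park" : NP
        [7,8] "this" : ((N\NP)\N)\NP

[0,1] ((S/PP)/NP)/S  lex  "song"
[1,2] S  lex  "cat"
[0,2] (S/PP)/NP  >  k=1
[2,3] NP  lex  "clearly"
[0,3] S/PP  >  k=2
[3,4] PP/N  lex  "here"
[0,4] S/N  >B  k=3
[4,5] NP  lex  "the"
[4,5] N/(N\NP)  >T
[5,6] N  lex  "quickly"
[6,7] NP  lex  "park"
[7,8] ((N\NP)\N)\NP  lex  "this"
[6,8] (N\NP)\N  <  k=7
[5,8] N\NP  <  k=6
[4,8] N  >  k=5
[0,8] S  >  k=4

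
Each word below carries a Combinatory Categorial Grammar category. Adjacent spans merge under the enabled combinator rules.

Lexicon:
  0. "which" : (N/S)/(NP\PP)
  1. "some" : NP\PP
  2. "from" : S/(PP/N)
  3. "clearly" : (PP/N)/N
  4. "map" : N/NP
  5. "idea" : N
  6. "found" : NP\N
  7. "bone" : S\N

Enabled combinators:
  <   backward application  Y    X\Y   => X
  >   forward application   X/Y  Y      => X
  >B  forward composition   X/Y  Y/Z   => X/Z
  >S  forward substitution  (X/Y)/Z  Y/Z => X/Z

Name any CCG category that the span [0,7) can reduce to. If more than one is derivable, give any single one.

[0,8] S   <
  [0,7] N   >
    [0,2] N/S   >
      [0,1] "which" : (N/S)/(NP\PP)
      [1,2] "some" : NP\PP
    [2,7] S   >
      [2,4] S/N   >B
        [2,3] "from" : S/(PP/N)
        [3,4] "clearly" : (PP/N)/N
      [4,7] N   >
        [4,5] "map" : N/NP
        [5,7] NP   <
          [5,6] "idea" : N
          [6,7] "found" : NP\N
  [7,8] "bone" : S\N

N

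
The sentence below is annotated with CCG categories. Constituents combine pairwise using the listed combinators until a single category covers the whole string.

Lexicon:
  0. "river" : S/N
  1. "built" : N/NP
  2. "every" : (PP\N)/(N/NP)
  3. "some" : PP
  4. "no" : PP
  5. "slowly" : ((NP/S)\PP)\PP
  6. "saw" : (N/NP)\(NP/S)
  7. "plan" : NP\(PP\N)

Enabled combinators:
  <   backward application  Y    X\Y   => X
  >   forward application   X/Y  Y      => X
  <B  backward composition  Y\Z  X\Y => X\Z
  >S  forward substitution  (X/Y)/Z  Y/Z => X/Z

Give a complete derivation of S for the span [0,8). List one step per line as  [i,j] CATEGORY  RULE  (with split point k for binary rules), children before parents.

[0,1] S/N  lex  "river"
[1,2] N/NP  lex  "built"
[2,3] (PP\N)/(N/NP)  lex  "every"
[3,4] PP  lex  "some"
[4,5] PP  lex  "no"
[5,6] ((NP/S)\PP)\PP  lex  "slowly"
[4,6] (NP/S)\PP  <  k=5
[3,6] NP/S  <  k=4
[6,7] (N/NP)\(NP/S)  lex  "saw"
[3,7] N/NP  <  k=6
[2,7] PP\N  >  k=3
[7,8] NP\(PP\N)  lex  "plan"
[2,8] NP  <  k=7
[1,8] N  >  k=2
[0,8] S  >  k=1

[0,8] S   >
  [0,1] "river" : S/N
  [1,8] N   >
    [1,2] "built" : N/NP
    [2,8] NP   <
      [2,7] PP\N   >
        [2,3] "every" : (PP\N)/(N/NP)
        [3,7] N/NP   <
          [3,6] NP/S   <
            [3,4] "some" : PP
            [4,6] (NP/S)\PP   <
              [4,5] "no" : PP
              [5,6] "slowly" : ((NP/S)\PP)\PP
          [6,7] "saw" : (N/NP)\(NP/S)
      [7,8] "plan" : NP\(PP\N)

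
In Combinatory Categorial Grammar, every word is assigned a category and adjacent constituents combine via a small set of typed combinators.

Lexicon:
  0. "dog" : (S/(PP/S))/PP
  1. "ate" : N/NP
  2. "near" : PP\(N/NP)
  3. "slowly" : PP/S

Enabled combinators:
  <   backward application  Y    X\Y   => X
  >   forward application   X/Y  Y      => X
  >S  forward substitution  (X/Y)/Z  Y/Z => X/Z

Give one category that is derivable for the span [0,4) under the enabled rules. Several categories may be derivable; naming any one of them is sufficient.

S

[0,4] S   >
  [0,3] S/(PP/S)   >
    [0,1] "dog" : (S/(PP/S))/PP
    [1,3] PP   <
      [1,2] "ate" : N/NP
      [2,3] "near" : PP\(N/NP)
  [3,4] "slowly" : PP/S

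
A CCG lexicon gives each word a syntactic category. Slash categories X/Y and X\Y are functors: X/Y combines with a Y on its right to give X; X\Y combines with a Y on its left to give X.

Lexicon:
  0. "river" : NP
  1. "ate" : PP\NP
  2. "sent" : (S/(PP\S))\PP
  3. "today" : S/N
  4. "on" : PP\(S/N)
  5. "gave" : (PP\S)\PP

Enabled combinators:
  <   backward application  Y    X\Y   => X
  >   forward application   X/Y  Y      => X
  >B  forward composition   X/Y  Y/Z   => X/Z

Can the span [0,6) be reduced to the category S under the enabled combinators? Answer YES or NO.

[0,6] S   >
  [0,3] S/(PP\S)   <
    [0,2] PP   <
      [0,1] "river" : NP
      [1,2] "ate" : PP\NP
    [2,3] "sent" : (S/(PP\S))\PP
  [3,6] PP\S   <
    [3,5] PP   <
      [3,4] "today" : S/N
      [4,5] "on" : PP\(S/N)
    [5,6] "gave" : (PP\S)\PP

YES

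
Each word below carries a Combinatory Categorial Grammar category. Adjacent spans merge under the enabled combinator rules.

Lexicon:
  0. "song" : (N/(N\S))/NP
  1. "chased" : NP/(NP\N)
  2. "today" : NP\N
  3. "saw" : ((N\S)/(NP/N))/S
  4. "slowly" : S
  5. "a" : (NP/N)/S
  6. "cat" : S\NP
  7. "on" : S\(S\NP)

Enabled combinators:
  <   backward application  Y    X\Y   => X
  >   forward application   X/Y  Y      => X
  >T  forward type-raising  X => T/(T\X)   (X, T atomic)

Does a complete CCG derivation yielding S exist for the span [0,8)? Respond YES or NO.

(N/(N\S))/NP NP/(NP\N) NP\N ((N\S)/(NP/N))/S S (NP/N)/S S\NP S\(S\NP)
CKY chart[0,8] = {N, N/(N\N), NP/(NP\N), PP/(PP\N), S/(S\N)}; S ∉ chart

NO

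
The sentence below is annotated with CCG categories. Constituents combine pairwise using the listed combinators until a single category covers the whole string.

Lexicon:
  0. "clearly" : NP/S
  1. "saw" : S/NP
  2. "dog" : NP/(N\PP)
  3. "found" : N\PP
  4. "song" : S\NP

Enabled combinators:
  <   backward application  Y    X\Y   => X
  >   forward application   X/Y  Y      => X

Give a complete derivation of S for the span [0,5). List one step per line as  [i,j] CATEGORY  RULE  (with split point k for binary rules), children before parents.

[0,1] NP/S  lex  "clearly"
[1,2] S/NP  lex  "saw"
[2,3] NP/(N\PP)  lex  "dog"
[3,4] N\PP  lex  "found"
[2,4] NP  >  k=3
[1,4] S  >  k=2
[0,4] NP  >  k=1
[4,5] S\NP  lex  "song"
[0,5] S  <  k=4

[0,5] S   <
  [0,4] NP   >
    [0,1] "clearly" : NP/S
    [1,4] S   >
      [1,2] "saw" : S/NP
      [2,4] NP   >
        [2,3] "dog" : NP/(N\PP)
        [3,4] "found" : N\PP
  [4,5] "song" : S\NP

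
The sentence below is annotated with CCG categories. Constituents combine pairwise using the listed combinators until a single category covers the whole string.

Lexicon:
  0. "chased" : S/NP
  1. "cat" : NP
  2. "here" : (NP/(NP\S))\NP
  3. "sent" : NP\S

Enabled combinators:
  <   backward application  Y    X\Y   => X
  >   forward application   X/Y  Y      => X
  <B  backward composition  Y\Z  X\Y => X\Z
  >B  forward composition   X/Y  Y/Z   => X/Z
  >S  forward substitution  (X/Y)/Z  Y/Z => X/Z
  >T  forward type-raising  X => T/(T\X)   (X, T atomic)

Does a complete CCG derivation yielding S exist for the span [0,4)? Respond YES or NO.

YES

[0,4] S   >
  [0,1] "chased" : S/NP
  [1,4] NP   >
    [1,3] NP/(NP\S)   <
      [1,2] "cat" : NP
      [2,3] "here" : (NP/(NP\S))\NP
    [3,4] "sent" : NP\S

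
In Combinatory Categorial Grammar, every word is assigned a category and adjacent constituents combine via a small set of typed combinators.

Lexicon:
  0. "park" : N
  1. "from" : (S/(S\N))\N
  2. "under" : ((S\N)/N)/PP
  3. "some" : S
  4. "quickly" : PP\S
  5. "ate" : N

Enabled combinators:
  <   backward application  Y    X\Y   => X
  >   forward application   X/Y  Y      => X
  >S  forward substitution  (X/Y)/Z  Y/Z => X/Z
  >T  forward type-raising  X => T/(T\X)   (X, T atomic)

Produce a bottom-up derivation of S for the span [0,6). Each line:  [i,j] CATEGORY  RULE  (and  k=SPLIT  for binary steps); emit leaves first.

[0,6] S   >
  [0,2] S/(S\N)   <
    [0,1] "park" : N
    [1,2] "from" : (S/(S\N))\N
  [2,6] S\N   >
    [2,5] (S\N)/N   >
      [2,3] "under" : ((S\N)/N)/PP
      [3,5] PP   <
        [3,4] "some" : S
        [4,5] "quickly" : PP\S
    [5,6] "ate" : N

[0,1] N  lex  "park"
[1,2] (S/(S\N))\N  lex  "from"
[0,2] S/(S\N)  <  k=1
[2,3] ((S\N)/N)/PP  lex  "under"
[3,4] S  lex  "some"
[4,5] PP\S  lex  "quickly"
[3,5] PP  <  k=4
[2,5] (S\N)/N  >  k=3
[5,6] N  lex  "ate"
[2,6] S\N  >  k=5
[0,6] S  >  k=2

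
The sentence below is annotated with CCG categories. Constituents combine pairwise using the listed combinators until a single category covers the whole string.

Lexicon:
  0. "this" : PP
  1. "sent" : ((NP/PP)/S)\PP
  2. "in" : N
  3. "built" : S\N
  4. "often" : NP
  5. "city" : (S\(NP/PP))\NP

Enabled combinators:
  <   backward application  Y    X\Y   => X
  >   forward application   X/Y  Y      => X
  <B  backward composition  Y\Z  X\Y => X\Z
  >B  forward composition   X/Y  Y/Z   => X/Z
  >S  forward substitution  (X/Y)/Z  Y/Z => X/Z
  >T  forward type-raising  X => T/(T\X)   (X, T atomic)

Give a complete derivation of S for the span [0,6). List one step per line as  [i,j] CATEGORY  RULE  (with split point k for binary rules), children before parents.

[0,6] S   <
  [0,4] NP/PP   >
    [0,2] (NP/PP)/S   <
      [0,1] "this" : PP
      [1,2] "sent" : ((NP/PP)/S)\PP
    [2,4] S   <
      [2,3] "in" : N
      [3,4] "built" : S\N
  [4,6] S\(NP/PP)   <
    [4,5] "often" : NP
    [5,6] "city" : (S\(NP/PP))\NP

[0,1] PP  lex  "this"
[1,2] ((NP/PP)/S)\PP  lex  "sent"
[0,2] (NP/PP)/S  <  k=1
[2,3] N  lex  "in"
[3,4] S\N  lex  "built"
[2,4] S  <  k=3
[0,4] NP/PP  >  k=2
[4,5] NP  lex  "often"
[5,6] (S\(NP/PP))\NP  lex  "city"
[4,6] S\(NP/PP)  <  k=5
[0,6] S  <  k=4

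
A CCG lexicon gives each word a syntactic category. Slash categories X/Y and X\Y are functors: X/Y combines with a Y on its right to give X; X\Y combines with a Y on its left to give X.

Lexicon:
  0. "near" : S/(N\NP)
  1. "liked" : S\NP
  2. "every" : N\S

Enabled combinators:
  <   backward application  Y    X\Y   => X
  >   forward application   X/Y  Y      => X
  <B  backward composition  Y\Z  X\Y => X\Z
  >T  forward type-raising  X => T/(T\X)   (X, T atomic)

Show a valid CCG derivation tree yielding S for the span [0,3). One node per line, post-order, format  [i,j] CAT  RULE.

[0,1] S/(N\NP)  lex  "near"
[1,2] S\NP  lex  "liked"
[2,3] N\S  lex  "every"
[1,3] N\NP  <B  k=2
[0,3] S  >  k=1

[0,3] S   >
  [0,1] "near" : S/(N\NP)
  [1,3] N\NP   <B
    [1,2] "liked" : S\NP
    [2,3] "every" : N\S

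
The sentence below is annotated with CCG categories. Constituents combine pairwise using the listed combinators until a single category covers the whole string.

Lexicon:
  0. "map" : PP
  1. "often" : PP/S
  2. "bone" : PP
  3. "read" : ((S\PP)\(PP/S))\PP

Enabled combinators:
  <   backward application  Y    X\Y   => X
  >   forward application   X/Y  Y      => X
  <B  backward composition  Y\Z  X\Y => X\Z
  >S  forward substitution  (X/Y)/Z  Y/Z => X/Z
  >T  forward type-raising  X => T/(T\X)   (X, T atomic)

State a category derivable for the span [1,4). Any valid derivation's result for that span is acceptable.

[0,4] S   <
  [0,1] "map" : PP
  [1,4] S\PP   <
    [1,2] "often" : PP/S
    [2,4] (S\PP)\(PP/S)   <
      [2,3] "bone" : PP
      [3,4] "read" : ((S\PP)\(PP/S))\PP

S\PP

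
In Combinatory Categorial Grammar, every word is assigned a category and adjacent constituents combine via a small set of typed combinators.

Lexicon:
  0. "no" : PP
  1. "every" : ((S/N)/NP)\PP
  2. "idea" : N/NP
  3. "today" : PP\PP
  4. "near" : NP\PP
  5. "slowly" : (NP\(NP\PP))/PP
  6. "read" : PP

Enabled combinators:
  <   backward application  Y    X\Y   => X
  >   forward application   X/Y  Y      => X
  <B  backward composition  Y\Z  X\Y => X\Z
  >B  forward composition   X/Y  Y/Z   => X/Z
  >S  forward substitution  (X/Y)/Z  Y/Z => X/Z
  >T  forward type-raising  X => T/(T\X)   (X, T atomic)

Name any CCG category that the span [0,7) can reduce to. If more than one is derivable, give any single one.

S

[0,7] S   >
  [0,3] S/NP   >S
    [0,2] (S/N)/NP   <
      [0,1] "no" : PP
      [1,2] "every" : ((S/N)/NP)\PP
    [2,3] "idea" : N/NP
  [3,7] NP   <
    [3,5] NP\PP   <B
      [3,4] "today" : PP\PP
      [4,5] "near" : NP\PP
    [5,7] NP\(NP\PP)   >
      [5,6] "slowly" : (NP\(NP\PP))/PP
      [6,7] "read" : PP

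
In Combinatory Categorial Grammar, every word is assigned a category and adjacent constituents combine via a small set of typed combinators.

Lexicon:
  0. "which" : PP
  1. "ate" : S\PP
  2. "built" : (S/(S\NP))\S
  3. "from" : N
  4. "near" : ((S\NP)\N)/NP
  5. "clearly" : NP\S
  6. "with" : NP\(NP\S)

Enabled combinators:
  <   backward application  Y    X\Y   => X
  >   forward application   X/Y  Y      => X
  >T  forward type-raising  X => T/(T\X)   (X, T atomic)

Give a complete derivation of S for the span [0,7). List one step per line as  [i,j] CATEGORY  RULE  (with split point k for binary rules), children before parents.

[0,7] S   >
  [0,3] S/(S\NP)   <
    [0,2] S   <
      [0,1] "which" : PP
      [1,2] "ate" : S\PP
    [2,3] "built" : (S/(S\NP))\S
  [3,7] S\NP   <
    [3,4] "from" : N
    [4,7] (S\NP)\N   >
      [4,5] "near" : ((S\NP)\N)/NP
      [5,7] NP   <
        [5,6] "clearly" : NP\S
        [6,7] "with" : NP\(NP\S)

[0,1] PP  lex  "which"
[1,2] S\PP  lex  "ate"
[0,2] S  <  k=1
[2,3] (S/(S\NP))\S  lex  "built"
[0,3] S/(S\NP)  <  k=2
[3,4] N  lex  "from"
[4,5] ((S\NP)\N)/NP  lex  "near"
[5,6] NP\S  lex  "clearly"
[6,7] NP\(NP\S)  lex  "with"
[5,7] NP  <  k=6
[4,7] (S\NP)\N  >  k=5
[3,7] S\NP  <  k=4
[0,7] S  >  k=3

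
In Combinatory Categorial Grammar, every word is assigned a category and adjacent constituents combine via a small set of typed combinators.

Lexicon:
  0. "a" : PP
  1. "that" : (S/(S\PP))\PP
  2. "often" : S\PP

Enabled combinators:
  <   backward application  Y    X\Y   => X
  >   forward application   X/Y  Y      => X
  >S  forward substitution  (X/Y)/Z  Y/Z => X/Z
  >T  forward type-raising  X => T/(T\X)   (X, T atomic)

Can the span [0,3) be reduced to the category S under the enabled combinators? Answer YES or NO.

[0,3] S   >
  [0,2] S/(S\PP)   <
    [0,1] "a" : PP
    [1,2] "that" : (S/(S\PP))\PP
  [2,3] "often" : S\PP

YES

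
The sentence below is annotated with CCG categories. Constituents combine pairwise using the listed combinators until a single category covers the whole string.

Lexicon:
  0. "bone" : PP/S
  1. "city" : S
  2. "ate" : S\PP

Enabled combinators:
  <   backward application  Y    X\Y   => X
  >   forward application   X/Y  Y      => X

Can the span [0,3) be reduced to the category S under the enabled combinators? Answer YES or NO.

YES

[0,3] S   <
  [0,2] PP   >
    [0,1] "bone" : PP/S
    [1,2] "city" : S
  [2,3] "ate" : S\PP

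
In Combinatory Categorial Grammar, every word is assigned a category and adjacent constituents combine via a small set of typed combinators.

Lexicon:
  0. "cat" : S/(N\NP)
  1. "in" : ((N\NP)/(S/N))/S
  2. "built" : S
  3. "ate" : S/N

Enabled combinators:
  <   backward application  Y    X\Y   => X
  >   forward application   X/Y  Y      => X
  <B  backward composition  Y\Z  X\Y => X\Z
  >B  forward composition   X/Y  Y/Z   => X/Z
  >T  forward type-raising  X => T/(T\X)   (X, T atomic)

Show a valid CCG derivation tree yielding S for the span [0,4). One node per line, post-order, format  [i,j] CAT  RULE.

[0,4] S   >
  [0,1] "cat" : S/(N\NP)
  [1,4] N\NP   >
    [1,3] (N\NP)/(S/N)   >
      [1,2] "in" : ((N\NP)/(S/N))/S
      [2,3] "built" : S
    [3,4] "ate" : S/N

[0,1] S/(N\NP)  lex  "cat"
[1,2] ((N\NP)/(S/N))/S  lex  "in"
[2,3] S  lex  "built"
[1,3] (N\NP)/(S/N)  >  k=2
[3,4] S/N  lex  "ate"
[1,4] N\NP  >  k=3
[0,4] S  >  k=1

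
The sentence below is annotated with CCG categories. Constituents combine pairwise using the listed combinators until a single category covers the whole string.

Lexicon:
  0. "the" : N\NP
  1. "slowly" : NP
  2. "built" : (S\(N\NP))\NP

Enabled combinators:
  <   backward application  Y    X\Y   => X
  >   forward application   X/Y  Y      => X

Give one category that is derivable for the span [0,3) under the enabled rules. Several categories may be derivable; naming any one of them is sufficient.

[0,3] S   <
  [0,1] "the" : N\NP
  [1,3] S\(N\NP)   <
    [1,2] "slowly" : NP
    [2,3] "built" : (S\(N\NP))\NP

S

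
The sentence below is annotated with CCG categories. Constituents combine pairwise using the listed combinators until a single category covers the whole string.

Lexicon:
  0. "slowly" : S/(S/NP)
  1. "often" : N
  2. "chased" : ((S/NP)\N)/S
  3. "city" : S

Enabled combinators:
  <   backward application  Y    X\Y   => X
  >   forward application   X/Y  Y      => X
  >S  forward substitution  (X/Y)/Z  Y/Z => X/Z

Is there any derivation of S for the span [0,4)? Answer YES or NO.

YES

[0,4] S   >
  [0,1] "slowly" : S/(S/NP)
  [1,4] S/NP   <
    [1,2] "often" : N
    [2,4] (S/NP)\N   >
      [2,3] "chased" : ((S/NP)\N)/S
      [3,4] "city" : S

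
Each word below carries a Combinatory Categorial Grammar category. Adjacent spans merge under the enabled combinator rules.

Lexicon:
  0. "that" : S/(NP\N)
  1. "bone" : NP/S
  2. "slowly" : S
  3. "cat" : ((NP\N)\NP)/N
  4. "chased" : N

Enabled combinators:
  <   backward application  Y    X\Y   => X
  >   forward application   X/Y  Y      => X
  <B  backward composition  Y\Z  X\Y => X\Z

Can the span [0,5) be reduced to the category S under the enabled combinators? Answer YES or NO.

[0,5] S   >
  [0,1] "that" : S/(NP\N)
  [1,5] NP\N   <
    [1,3] NP   >
      [1,2] "bone" : NP/S
      [2,3] "slowly" : S
    [3,5] (NP\N)\NP   >
      [3,4] "cat" : ((NP\N)\NP)/N
      [4,5] "chased" : N

YES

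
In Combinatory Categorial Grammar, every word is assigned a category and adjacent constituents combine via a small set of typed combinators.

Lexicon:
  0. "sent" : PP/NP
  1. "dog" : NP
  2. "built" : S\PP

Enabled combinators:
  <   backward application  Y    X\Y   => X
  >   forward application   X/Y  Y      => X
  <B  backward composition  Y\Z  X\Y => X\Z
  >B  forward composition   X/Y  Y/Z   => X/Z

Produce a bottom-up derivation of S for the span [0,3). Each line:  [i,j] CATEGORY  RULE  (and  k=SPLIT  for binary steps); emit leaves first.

[0,3] S   <
  [0,2] PP   >
    [0,1] "sent" : PP/NP
    [1,2] "dog" : NP
  [2,3] "built" : S\PP

[0,1] PP/NP  lex  "sent"
[1,2] NP  lex  "dog"
[0,2] PP  >  k=1
[2,3] S\PP  lex  "built"
[0,3] S  <  k=2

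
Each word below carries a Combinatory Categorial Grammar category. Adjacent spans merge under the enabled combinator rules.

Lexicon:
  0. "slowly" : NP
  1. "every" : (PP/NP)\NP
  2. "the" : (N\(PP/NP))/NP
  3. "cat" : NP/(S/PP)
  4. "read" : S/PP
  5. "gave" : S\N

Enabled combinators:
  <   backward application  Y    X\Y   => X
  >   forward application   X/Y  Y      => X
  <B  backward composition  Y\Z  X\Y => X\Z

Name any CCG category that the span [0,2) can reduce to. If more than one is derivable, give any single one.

PP/NP

[0,6] S   <
  [0,5] N   <
    [0,2] PP/NP   <
      [0,1] "slowly" : NP
      [1,2] "every" : (PP/NP)\NP
    [2,5] N\(PP/NP)   >
      [2,3] "the" : (N\(PP/NP))/NP
      [3,5] NP   >
        [3,4] "cat" : NP/(S/PP)
        [4,5] "read" : S/PP
  [5,6] "gave" : S\N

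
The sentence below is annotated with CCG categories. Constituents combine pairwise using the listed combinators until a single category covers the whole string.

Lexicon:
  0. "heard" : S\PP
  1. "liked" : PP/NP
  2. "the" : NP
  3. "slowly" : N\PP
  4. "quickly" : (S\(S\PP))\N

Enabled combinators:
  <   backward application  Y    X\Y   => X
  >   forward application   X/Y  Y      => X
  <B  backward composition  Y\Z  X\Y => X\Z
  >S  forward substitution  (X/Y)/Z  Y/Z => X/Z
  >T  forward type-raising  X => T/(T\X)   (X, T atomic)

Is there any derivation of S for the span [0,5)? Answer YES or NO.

[0,5] S   <
  [0,1] "heard" : S\PP
  [1,5] S\(S\PP)   <
    [1,4] N   <
      [1,3] PP   >
        [1,2] "liked" : PP/NP
        [2,3] "the" : NP
      [3,4] "slowly" : N\PP
    [4,5] "quickly" : (S\(S\PP))\N

YES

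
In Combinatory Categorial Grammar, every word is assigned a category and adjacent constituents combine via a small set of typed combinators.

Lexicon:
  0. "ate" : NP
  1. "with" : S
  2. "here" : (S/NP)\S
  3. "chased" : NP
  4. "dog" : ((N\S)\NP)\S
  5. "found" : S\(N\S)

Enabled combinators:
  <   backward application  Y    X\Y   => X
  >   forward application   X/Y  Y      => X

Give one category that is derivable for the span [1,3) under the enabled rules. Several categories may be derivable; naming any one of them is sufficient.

S/NP

[0,6] S   <
  [0,5] N\S   <
    [0,1] "ate" : NP
    [1,5] (N\S)\NP   <
      [1,4] S   >
        [1,3] S/NP   <
          [1,2] "with" : S
          [2,3] "here" : (S/NP)\S
        [3,4] "chased" : NP
      [4,5] "dog" : ((N\S)\NP)\S
  [5,6] "found" : S\(N\S)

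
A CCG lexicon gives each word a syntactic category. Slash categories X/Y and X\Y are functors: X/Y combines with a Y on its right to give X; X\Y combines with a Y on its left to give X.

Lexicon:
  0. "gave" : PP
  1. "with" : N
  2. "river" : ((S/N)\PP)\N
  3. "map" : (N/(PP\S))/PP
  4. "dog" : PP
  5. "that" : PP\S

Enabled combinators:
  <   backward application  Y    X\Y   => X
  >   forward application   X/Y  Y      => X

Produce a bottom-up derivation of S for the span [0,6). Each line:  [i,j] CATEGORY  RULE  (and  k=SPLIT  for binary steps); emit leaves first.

[0,6] S   >
  [0,3] S/N   <
    [0,1] "gave" : PP
    [1,3] (S/N)\PP   <
      [1,2] "with" : N
      [2,3] "river" : ((S/N)\PP)\N
  [3,6] N   >
    [3,5] N/(PP\S)   >
      [3,4] "map" : (N/(PP\S))/PP
      [4,5] "dog" : PP
    [5,6] "that" : PP\S

[0,1] PP  lex  "gave"
[1,2] N  lex  "with"
[2,3] ((S/N)\PP)\N  lex  "river"
[1,3] (S/N)\PP  <  k=2
[0,3] S/N  <  k=1
[3,4] (N/(PP\S))/PP  lex  "map"
[4,5] PP  lex  "dog"
[3,5] N/(PP\S)  >  k=4
[5,6] PP\S  lex  "that"
[3,6] N  >  k=5
[0,6] S  >  k=3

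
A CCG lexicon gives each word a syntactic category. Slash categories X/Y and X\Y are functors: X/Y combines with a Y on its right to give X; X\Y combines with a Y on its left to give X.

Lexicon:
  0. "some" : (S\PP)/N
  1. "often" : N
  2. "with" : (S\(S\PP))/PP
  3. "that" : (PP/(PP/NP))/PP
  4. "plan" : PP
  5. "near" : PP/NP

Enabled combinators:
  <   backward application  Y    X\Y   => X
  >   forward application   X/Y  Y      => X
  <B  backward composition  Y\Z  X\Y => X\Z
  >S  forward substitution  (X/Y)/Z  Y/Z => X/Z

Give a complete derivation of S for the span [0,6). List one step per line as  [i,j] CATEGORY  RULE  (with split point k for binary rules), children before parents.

[0,6] S   <
  [0,2] S\PP   >
    [0,1] "some" : (S\PP)/N
    [1,2] "often" : N
  [2,6] S\(S\PP)   >
    [2,3] "with" : (S\(S\PP))/PP
    [3,6] PP   >
      [3,5] PP/(PP/NP)   >
        [3,4] "that" : (PP/(PP/NP))/PP
        [4,5] "plan" : PP
      [5,6] "near" : PP/NP

[0,1] (S\PP)/N  lex  "some"
[1,2] N  lex  "often"
[0,2] S\PP  >  k=1
[2,3] (S\(S\PP))/PP  lex  "with"
[3,4] (PP/(PP/NP))/PP  lex  "that"
[4,5] PP  lex  "plan"
[3,5] PP/(PP/NP)  >  k=4
[5,6] PP/NP  lex  "near"
[3,6] PP  >  k=5
[2,6] S\(S\PP)  >  k=3
[0,6] S  <  k=2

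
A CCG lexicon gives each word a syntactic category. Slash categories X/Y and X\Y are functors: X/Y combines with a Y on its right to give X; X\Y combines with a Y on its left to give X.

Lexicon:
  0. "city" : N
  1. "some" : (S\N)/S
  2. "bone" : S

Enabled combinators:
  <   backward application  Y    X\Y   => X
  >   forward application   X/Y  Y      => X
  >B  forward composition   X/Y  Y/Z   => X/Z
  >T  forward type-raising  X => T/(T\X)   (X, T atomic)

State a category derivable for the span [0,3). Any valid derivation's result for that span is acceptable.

[0,3] S   <
  [0,1] "city" : N
  [1,3] S\N   >
    [1,2] "some" : (S\N)/S
    [2,3] "bone" : S

S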